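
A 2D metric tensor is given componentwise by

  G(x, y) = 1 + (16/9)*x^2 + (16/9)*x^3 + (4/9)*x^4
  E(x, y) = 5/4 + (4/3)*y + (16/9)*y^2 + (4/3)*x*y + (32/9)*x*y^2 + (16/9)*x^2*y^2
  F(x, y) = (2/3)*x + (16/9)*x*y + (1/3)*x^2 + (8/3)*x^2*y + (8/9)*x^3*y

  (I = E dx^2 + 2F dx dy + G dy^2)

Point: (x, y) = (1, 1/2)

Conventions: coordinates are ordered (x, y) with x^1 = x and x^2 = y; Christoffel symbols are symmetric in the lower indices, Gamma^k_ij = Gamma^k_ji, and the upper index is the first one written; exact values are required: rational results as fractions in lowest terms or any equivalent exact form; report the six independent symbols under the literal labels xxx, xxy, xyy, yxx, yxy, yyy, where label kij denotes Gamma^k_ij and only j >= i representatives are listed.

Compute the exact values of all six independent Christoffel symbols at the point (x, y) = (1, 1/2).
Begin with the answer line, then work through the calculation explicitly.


Answer: Gamma_xxx = 44/301, Gamma_xxy = 176/301, Gamma_xyy = 0, Gamma_yxx = 48/301, Gamma_yxy = 192/301, Gamma_yyy = 0

E = 157/36, F = 11/3, G = 5 at the point
E_x = 22/9, E_y = 88/9, F_x = 56/9, F_y = 16/3, G_x = 32/3, G_y = 0
EG - F^2 = 301/36;  g^inv = (36/301) * [[5, -11/3], [-11/3, 157/36]]
first-kind symbols [ij,l] = (1/2)(d_i g_jl + d_j g_il - d_l g_ij): [xx,x] = E_x/2 = 11/9, [xx,y] = F_x - E_y/2 = 4/3, [xy,x] = E_y/2 = 44/9, [xy,y] = G_x/2 = 16/3, [yy,x] = F_y - G_x/2 = 0, [yy,y] = G_y/2 = 0
Gamma^x_ij = (G*[ij,x] - F*[ij,y])/(EG - F^2), Gamma^y_ij = (E*[ij,y] - F*[ij,x])/(EG - F^2)


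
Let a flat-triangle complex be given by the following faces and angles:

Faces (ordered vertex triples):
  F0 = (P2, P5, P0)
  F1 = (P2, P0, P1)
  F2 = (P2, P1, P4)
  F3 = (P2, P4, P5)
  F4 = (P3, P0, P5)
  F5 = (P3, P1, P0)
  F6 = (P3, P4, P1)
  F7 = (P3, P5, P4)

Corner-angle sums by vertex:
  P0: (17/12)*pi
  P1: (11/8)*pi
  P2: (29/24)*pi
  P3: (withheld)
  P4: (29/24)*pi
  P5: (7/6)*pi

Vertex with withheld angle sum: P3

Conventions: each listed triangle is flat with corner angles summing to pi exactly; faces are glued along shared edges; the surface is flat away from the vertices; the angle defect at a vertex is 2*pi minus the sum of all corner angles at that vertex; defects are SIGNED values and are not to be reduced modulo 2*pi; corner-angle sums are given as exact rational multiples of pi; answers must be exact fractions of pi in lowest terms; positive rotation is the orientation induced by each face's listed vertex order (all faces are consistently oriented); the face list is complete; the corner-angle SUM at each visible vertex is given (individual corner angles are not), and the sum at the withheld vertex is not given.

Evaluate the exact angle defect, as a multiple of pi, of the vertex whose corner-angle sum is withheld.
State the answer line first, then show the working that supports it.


Answer: defect(P3) = (3/8)*pi

V = 6, E = 12, F = 8; chi = V - E + F = 2
Gauss-Bonnet: total defect = 2*pi*chi = 4*pi; visible defects sum to (29/8)*pi


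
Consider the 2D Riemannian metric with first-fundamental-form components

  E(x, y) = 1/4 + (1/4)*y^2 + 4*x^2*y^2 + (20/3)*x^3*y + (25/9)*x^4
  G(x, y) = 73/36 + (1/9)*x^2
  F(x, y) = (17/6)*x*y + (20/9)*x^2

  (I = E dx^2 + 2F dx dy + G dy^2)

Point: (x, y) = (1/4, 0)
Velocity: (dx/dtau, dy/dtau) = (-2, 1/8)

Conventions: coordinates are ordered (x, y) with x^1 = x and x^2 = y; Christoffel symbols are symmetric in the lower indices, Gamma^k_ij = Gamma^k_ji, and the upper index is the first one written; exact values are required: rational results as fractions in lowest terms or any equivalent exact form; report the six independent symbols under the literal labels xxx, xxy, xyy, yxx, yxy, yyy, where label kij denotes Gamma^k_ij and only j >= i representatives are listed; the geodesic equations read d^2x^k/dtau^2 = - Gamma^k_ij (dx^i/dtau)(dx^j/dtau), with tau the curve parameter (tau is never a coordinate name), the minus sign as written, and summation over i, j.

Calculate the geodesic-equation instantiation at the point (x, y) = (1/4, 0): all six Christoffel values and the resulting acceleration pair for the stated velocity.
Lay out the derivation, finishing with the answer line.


E = 601/2304, F = 5/36, G = 293/144 at the point
E_x = 25/144, E_y = 5/48, F_x = 10/9, F_y = 17/24, G_x = 1/18, G_y = 0
EG - F^2 = 169693/331776;  g^inv = (331776/169693) * [[293/144, -5/36], [-5/36, 601/2304]]
first-kind symbols [ij,l] = (1/2)(d_i g_jl + d_j g_il - d_l g_ij): [xx,x] = E_x/2 = 25/288, [xx,y] = F_x - E_y/2 = 305/288, [xy,x] = E_y/2 = 5/96, [xy,y] = G_x/2 = 1/36, [yy,x] = F_y - G_x/2 = 49/72, [yy,y] = G_y/2 = 0
Gamma^x_ij = (G*[ij,x] - F*[ij,y])/(EG - F^2), Gamma^y_ij = (E*[ij,y] - F*[ij,x])/(EG - F^2)
Gamma_xxx = 9800/169693, Gamma_xxy = 33880/169693, Gamma_xyy = 459424/169693, Gamma_yxx = 175305/339386, Gamma_yxy = 4/169693, Gamma_yyy = -31360/169693
d^2x/dtau^2 = -(Gamma_xxx*(-2)^2 + 2*Gamma_xxy*(-2)*(1/8) + Gamma_xyy*(1/8)^2) = -58877/339386
d^2y/dtau^2 = -(Gamma_yxx*(-2)^2 + 2*Gamma_yxy*(-2)*(1/8) + Gamma_yyy*(1/8)^2) = -350118/169693

Answer: Gamma_xxx = 9800/169693, Gamma_xxy = 33880/169693, Gamma_xyy = 459424/169693, Gamma_yxx = 175305/339386, Gamma_yxy = 4/169693, Gamma_yyy = -31360/169693; accelerations (d^2x/dtau^2, d^2y/dtau^2) = (-58877/339386, -350118/169693)


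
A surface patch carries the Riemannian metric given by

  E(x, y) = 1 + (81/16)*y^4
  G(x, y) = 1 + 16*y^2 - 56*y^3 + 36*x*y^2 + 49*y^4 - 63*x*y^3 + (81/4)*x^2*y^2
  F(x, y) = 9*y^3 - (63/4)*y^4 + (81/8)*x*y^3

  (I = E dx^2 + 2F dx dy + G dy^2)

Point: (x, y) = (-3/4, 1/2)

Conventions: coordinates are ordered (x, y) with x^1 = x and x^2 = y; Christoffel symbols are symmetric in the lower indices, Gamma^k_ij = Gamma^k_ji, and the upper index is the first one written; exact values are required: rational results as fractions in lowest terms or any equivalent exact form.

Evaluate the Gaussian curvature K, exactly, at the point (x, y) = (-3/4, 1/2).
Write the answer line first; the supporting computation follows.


Answer: K = -82944/187489

E = 337/256, F = -207/256, G = 785/256, EG - F^2 = 433/128 at the point
E_x = 0, E_y = 81/32, F_x = 81/64, F_y = -873/128, G_x = -207/32, G_y = 1173/64
E_yy = 243/16, F_xy = 243/32, G_xx = 81/8
By Brioschi, K is (det M1 - det M2) divided by (EG - F^2) squared.
M1 = [[-E_yy/2 + F_xy - G_xx/2, E_x/2, F_x - E_y/2], [F_y - G_x/2, E, F], [G_y/2, F, G]] = [[-81/16, 0, 0], [-459/128, 337/256, -207/256], [1173/128, -207/256, 785/256]]; det M1 = -35073/2048
M2 = [[0, E_y/2, G_x/2], [E_y/2, E, F], [G_x/2, F, G]] = [[0, 81/64, -207/64], [81/64, 337/256, -207/256], [-207/64, -207/256, 785/256]]; det M2 = -24705/2048
det M1 - det M2 = -81/16; K = -81/16 / (433/128)^2 = -82944/187489


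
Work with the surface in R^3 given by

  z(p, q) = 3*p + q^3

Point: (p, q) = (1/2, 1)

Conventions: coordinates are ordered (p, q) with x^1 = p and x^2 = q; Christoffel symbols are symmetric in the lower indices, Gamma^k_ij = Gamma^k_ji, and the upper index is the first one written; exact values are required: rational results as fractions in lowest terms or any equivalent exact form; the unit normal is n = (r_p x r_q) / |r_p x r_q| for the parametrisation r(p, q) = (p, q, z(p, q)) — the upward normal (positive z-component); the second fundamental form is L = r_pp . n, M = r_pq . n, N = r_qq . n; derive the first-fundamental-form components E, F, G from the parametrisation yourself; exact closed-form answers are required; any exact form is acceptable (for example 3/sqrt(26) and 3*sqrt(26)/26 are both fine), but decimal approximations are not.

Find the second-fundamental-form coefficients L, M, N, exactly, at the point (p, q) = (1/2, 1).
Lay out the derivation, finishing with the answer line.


z_p = 3, z_q = 3, z_pp = 0, z_pq = 0, z_qq = 6
E = 10, F = 9, G = 10; answer radicand W^2 = 19
unnormalised second-form numerators: l = 0, m = 0, n = 6; L = l/sqrt(19), and similarly M = m/sqrt(W^2), N = n/sqrt(W^2)

Answer: L = 0, M = 0, N = 6*sqrt(19)/19


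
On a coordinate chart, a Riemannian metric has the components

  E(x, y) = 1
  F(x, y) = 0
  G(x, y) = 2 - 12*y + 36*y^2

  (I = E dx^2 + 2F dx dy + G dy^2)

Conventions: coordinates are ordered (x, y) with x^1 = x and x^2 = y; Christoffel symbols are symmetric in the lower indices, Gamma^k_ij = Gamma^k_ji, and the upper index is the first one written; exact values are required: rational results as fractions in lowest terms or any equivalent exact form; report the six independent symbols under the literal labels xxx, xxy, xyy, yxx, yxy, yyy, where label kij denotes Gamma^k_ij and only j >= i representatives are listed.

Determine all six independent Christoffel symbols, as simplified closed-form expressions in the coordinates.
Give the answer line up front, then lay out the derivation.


Answer: Gamma_xxx = 0, Gamma_xxy = 0, Gamma_xyy = 0, Gamma_yxx = 0, Gamma_yxy = 0, Gamma_yyy = (18*y - 3)/(18*y^2 - 6*y + 1)

E = 1; F = 0; G = 2 - 12*y + 36*y^2
Gamma^k_ij = (1/2) g^{kl} (d_i g_jl + d_j g_il - d_l g_ij), with g^inv = (1/(EG-F^2)) [[G, -F], [-F, E]]
first partials: E_x = 0, E_y = 0, F_x = 0, F_y = 0, G_x = 0, G_y = -12 + 72*y
D = EG - F^2 = 2 - 12*y + 36*y^2
expanded: Gamma^x_xx = (G E_x - 2F F_x + F E_y)/(2D), Gamma^x_xy = (G E_y - F G_x)/(2D), Gamma^x_yy = (2G F_y - G G_x - F G_y)/(2D), Gamma^y_xx = (2E F_x - E E_y - F E_x)/(2D), Gamma^y_xy = (E G_x - F E_y)/(2D), Gamma^y_yy = (E G_y - 2F F_y + F G_x)/(2D); substitute and cancel common factors


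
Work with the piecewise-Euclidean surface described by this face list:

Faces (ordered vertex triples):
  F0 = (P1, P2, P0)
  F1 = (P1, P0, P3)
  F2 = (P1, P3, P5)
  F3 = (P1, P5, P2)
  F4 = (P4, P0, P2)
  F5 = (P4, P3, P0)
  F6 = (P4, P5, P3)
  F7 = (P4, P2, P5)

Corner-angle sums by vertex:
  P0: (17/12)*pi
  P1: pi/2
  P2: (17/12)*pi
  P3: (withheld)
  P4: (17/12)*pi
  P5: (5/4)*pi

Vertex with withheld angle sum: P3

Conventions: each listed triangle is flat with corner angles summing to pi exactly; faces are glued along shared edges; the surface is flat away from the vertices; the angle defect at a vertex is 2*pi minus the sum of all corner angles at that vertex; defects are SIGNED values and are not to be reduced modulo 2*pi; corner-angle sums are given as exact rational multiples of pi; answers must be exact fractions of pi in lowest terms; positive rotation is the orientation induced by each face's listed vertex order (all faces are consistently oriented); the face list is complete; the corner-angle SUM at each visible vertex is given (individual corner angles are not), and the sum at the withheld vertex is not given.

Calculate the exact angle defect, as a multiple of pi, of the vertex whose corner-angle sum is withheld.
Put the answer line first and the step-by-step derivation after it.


Answer: defect(P3) = 0

V = 6, E = 12, F = 8; chi = V - E + F = 2
Gauss-Bonnet: total defect = 2*pi*chi = 4*pi; visible defects sum to 4*pi


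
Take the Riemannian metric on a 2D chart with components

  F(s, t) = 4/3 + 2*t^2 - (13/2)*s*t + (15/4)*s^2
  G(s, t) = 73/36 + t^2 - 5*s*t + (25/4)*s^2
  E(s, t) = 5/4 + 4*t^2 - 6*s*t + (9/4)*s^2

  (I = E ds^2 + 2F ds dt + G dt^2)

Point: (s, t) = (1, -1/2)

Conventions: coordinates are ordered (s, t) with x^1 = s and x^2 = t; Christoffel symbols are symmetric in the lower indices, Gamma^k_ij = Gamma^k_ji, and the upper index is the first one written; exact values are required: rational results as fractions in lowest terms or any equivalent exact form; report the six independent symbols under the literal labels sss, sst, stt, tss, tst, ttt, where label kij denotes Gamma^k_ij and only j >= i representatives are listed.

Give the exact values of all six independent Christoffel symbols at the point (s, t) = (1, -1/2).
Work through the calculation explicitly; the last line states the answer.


E = 15/2, F = 53/6, G = 397/36 at the point
E_s = 15/2, E_t = -10, F_s = 43/4, F_t = -17/2, G_s = 15, G_t = -6
EG - F^2 = 337/72;  g^inv = (72/337) * [[397/36, -53/6], [-53/6, 15/2]]
first-kind symbols [ij,l] = (1/2)(d_i g_jl + d_j g_il - d_l g_ij): [ss,s] = E_s/2 = 15/4, [ss,t] = F_s - E_t/2 = 63/4, [st,s] = E_t/2 = -5, [st,t] = G_s/2 = 15/2, [tt,s] = F_t - G_s/2 = -16, [tt,t] = G_t/2 = -3
Gamma^s_ij = (G*[ij,s] - F*[ij,t])/(EG - F^2), Gamma^t_ij = (E*[ij,t] - F*[ij,s])/(EG - F^2)

Answer: Gamma_sss = -14079/674, Gamma_sst = -8740/337, Gamma_stt = -10796/337, Gamma_tss = 6120/337, Gamma_tst = 7230/337, Gamma_ttt = 8556/337


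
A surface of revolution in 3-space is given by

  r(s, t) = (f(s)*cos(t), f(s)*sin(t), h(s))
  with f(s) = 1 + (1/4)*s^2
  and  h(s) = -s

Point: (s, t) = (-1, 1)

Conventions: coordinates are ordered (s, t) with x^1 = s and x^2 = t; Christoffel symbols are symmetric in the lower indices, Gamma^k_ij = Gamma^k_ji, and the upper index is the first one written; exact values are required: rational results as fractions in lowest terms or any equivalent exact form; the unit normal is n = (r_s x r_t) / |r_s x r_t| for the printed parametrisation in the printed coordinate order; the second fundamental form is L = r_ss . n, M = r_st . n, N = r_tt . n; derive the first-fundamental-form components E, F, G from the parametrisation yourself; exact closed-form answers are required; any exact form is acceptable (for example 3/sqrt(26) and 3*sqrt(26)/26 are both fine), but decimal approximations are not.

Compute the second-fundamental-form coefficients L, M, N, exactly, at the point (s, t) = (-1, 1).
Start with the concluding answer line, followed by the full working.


Answer: L = sqrt(5)/5, M = 0, N = -sqrt(5)/2

f = 5/4, f' = -1/2, f'' = 1/2, h' = -1, h'' = 0
E = 5/4, F = 0, G = 25/16; answer radicand W^2 = 5/4
unnormalised second-form numerators: l = 1/2, m = 0, n = -5/4; L = l/sqrt(5/4), and similarly M = m/sqrt(W^2), N = n/sqrt(W^2)


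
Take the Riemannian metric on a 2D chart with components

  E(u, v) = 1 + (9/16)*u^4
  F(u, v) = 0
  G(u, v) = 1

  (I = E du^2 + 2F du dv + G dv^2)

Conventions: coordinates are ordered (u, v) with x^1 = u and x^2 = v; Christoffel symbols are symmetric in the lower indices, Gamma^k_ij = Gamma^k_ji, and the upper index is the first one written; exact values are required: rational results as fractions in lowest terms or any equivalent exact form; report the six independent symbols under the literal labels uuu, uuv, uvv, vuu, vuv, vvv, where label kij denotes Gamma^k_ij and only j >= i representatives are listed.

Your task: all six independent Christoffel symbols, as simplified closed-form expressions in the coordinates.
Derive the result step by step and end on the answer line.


E = 1 + (9/16)*u^4; F = 0; G = 1
Gamma^k_ij = (1/2) g^{kl} (d_i g_jl + d_j g_il - d_l g_ij), with g^inv = (1/(EG-F^2)) [[G, -F], [-F, E]]
first partials: E_u = (9/4)*u^3, E_v = 0, F_u = 0, F_v = 0, G_u = 0, G_v = 0
D = EG - F^2 = 1 + (9/16)*u^4
expanded: Gamma^u_uu = (G E_u - 2F F_u + F E_v)/(2D), Gamma^u_uv = (G E_v - F G_u)/(2D), Gamma^u_vv = (2G F_v - G G_u - F G_v)/(2D), Gamma^v_uu = (2E F_u - E E_v - F E_u)/(2D), Gamma^v_uv = (E G_u - F E_v)/(2D), Gamma^v_vv = (E G_v - 2F F_v + F G_u)/(2D); substitute and cancel common factors

Answer: Gamma_uuu = 18*u^3/(9*u^4 + 16), Gamma_uuv = 0, Gamma_uvv = 0, Gamma_vuu = 0, Gamma_vuv = 0, Gamma_vvv = 0


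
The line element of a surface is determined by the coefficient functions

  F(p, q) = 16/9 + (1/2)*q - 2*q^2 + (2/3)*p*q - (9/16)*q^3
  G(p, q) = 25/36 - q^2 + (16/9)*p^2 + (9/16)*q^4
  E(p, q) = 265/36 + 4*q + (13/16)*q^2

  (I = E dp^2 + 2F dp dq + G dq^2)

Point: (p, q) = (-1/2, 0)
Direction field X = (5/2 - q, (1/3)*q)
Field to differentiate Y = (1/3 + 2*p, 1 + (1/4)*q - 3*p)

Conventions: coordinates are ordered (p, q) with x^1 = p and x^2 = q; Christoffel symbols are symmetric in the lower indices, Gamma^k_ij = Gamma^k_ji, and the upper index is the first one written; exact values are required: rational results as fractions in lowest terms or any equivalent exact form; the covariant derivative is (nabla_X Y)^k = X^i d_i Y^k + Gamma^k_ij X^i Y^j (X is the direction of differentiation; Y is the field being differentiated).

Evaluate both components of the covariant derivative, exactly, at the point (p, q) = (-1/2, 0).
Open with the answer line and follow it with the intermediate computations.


Answer: (nabla_X Y)^p = 57415/6769, (nabla_X Y)^q = -201535/13538

E = 265/36, F = 16/9, G = 41/36 at the point
E_p = 0, E_q = 4, F_p = 0, F_q = 1/6, G_p = -16/9, G_q = 0
EG - F^2 = 6769/1296;  g^inv = (1296/6769) * [[41/36, -16/9], [-16/9, 265/36]]
first-kind symbols [ij,l] = (1/2)(d_i g_jl + d_j g_il - d_l g_ij): [pp,p] = E_p/2 = 0, [pp,q] = F_p - E_q/2 = -2, [pq,p] = E_q/2 = 2, [pq,q] = G_p/2 = -8/9, [qq,p] = F_q - G_p/2 = 19/18, [qq,q] = G_q/2 = 0
Gamma^p_ij = (G*[ij,p] - F*[ij,q])/(EG - F^2), Gamma^q_ij = (E*[ij,q] - F*[ij,p])/(EG - F^2)
Gamma_ppp = 4608/6769, Gamma_ppq = 5000/6769, Gamma_pqq = 1558/6769, Gamma_qpp = -19080/6769, Gamma_qpq = -13088/6769, Gamma_qqq = -2432/6769
X = (5/2, 0), Y = (-2/3, 5/2) at the point


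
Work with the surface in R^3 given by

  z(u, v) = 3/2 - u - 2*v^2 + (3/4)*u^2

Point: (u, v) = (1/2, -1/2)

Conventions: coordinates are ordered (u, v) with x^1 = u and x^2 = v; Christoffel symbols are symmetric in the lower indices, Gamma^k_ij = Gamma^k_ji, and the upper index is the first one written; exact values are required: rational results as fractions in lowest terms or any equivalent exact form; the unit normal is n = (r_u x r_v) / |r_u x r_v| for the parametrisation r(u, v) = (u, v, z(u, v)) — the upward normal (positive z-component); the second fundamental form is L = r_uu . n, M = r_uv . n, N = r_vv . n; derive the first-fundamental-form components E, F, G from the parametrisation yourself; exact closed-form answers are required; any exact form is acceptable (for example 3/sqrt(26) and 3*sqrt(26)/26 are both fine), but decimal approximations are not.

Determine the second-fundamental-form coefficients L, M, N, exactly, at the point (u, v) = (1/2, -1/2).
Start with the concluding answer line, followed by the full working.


Answer: L = 2/3, M = 0, N = -16/9

z_u = -1/4, z_v = 2, z_uu = 3/2, z_uv = 0, z_vv = -4
E = 17/16, F = -1/2, G = 5; answer radicand W^2 = 81/16
unnormalised second-form numerators: l = 3/2, m = 0, n = -4; L = l/sqrt(81/16), and similarly M = m/sqrt(W^2), N = n/sqrt(W^2)


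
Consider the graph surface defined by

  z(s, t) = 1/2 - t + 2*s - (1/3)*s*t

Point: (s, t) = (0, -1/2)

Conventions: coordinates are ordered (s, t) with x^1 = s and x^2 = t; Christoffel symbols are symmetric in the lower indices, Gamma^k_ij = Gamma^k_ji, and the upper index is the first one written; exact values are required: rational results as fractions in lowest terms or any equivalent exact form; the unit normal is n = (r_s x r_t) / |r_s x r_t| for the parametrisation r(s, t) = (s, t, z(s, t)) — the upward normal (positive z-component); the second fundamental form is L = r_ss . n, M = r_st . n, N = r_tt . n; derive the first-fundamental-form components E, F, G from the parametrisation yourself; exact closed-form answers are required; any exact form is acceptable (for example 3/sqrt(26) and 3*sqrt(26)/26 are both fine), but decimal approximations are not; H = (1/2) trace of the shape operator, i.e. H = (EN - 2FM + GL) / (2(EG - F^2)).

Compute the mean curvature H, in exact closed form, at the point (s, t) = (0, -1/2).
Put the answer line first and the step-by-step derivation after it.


Answer: H = -156*sqrt(241)/58081

z_s = 13/6, z_t = -1, z_ss = 0, z_st = -1/3, z_tt = 0
E = 205/36, F = -13/6, G = 2; answer radicand W^2 = 241/36
unnormalised second-form numerators: l = 0, m = -1/3, n = 0; L = l/sqrt(241/36), and similarly M = m/sqrt(W^2), N = n/sqrt(W^2)
H = (E*n - 2*F*m + G*l) / (2*(EG - F^2)*sqrt(W^2)); E*n - 2*F*m + G*l = -13/9, EG - F^2 = 241/36, so H = (-26/241)/sqrt(241/36)


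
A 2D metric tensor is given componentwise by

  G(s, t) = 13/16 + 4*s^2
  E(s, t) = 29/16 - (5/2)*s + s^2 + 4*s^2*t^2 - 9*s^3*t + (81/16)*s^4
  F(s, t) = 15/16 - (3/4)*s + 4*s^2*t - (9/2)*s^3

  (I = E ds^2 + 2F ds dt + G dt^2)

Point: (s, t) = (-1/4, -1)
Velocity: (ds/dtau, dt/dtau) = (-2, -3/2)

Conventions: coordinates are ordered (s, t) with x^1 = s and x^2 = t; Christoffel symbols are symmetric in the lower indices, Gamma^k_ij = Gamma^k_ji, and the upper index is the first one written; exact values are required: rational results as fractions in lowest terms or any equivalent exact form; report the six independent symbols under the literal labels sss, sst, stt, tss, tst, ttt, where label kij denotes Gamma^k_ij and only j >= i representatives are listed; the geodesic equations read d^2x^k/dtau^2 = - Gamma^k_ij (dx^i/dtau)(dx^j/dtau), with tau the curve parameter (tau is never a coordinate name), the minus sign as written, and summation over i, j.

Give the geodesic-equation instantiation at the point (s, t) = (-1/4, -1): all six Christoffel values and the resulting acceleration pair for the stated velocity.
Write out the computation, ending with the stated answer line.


E = 10769/4096, F = 121/128, G = 17/16 at the point
E_s = -929/256, E_t = -23/64, F_s = 13/32, F_t = 1/4, G_s = -2, G_t = 0
EG - F^2 = 124509/65536;  g^inv = (65536/124509) * [[17/16, -121/128], [-121/128, 10769/4096]]
first-kind symbols [ij,l] = (1/2)(d_i g_jl + d_j g_il - d_l g_ij): [ss,s] = E_s/2 = -929/512, [ss,t] = F_s - E_t/2 = 75/128, [st,s] = E_t/2 = -23/128, [st,t] = G_s/2 = -1, [tt,s] = F_t - G_s/2 = 5/4, [tt,t] = G_t/2 = 0
Gamma^s_ij = (G*[ij,s] - F*[ij,t])/(EG - F^2), Gamma^t_ij = (E*[ij,t] - F*[ij,s])/(EG - F^2)
Gamma_sss = -162644/124509, Gamma_sst = 16480/41503, Gamma_stt = 87040/124509, Gamma_tss = 14107/8232, Gamma_tst = -444/343, Gamma_ttt = -640/1029
d^2s/dtau^2 = -(Gamma_sss*(-2)^2 + 2*Gamma_sst*(-2)*(-3/2) + Gamma_stt*(-3/2)^2) = 158096/124509
d^2t/dtau^2 = -(Gamma_tss*(-2)^2 + 2*Gamma_tst*(-2)*(-3/2) + Gamma_ttt*(-3/2)^2) = 4757/2058

Answer: Gamma_sss = -162644/124509, Gamma_sst = 16480/41503, Gamma_stt = 87040/124509, Gamma_tss = 14107/8232, Gamma_tst = -444/343, Gamma_ttt = -640/1029; accelerations (d^2s/dtau^2, d^2t/dtau^2) = (158096/124509, 4757/2058)


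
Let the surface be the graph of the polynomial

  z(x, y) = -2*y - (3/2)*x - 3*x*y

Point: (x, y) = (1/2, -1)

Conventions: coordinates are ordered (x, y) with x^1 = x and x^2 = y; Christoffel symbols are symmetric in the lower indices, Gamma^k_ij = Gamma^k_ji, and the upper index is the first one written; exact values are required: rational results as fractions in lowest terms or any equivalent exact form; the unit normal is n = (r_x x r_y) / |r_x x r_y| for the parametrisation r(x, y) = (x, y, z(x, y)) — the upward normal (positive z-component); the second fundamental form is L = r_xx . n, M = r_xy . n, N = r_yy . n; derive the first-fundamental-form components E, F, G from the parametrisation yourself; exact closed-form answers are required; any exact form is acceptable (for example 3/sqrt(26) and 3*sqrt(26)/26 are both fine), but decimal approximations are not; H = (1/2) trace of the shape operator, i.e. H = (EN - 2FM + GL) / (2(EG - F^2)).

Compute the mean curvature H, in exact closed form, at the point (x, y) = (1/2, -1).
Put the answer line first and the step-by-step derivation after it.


Answer: H = -63*sqrt(62)/1922

z_x = 3/2, z_y = -7/2, z_xx = 0, z_xy = -3, z_yy = 0
E = 13/4, F = -21/4, G = 53/4; answer radicand W^2 = 31/2
unnormalised second-form numerators: l = 0, m = -3, n = 0; L = l/sqrt(31/2), and similarly M = m/sqrt(W^2), N = n/sqrt(W^2)
H = (E*n - 2*F*m + G*l) / (2*(EG - F^2)*sqrt(W^2)); E*n - 2*F*m + G*l = -63/2, EG - F^2 = 31/2, so H = (-63/62)/sqrt(31/2)


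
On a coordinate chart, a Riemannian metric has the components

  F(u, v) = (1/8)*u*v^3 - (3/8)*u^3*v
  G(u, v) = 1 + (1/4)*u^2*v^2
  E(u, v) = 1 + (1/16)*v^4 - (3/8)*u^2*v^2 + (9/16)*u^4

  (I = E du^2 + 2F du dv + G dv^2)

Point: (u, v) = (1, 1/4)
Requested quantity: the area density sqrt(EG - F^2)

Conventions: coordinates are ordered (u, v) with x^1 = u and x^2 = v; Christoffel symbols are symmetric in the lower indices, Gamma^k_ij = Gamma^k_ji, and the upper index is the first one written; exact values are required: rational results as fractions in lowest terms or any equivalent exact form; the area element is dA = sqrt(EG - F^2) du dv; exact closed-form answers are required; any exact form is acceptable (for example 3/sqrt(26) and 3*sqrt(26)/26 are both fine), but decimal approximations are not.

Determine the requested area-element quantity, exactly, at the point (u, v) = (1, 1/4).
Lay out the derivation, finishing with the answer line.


E = 6305/4096, F = -47/512, G = 65/64; EG - F^2 = 6369/4096

Answer: sqrt(EG - F^2) = sqrt(6369)/64


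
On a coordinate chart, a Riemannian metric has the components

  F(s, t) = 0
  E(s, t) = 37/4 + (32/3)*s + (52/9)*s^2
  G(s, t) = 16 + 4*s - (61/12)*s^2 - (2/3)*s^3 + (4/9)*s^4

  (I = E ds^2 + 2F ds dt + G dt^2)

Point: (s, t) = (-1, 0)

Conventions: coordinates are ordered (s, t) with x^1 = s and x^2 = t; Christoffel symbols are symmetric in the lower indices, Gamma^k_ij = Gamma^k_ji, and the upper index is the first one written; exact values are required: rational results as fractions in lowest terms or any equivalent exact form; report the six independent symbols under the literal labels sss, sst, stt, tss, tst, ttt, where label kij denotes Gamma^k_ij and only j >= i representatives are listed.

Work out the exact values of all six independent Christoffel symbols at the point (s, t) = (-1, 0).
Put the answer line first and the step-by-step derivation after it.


Answer: Gamma_sss = -16/157, Gamma_sst = 0, Gamma_stt = -187/157, Gamma_tss = 0, Gamma_tst = 11/17, Gamma_ttt = 0

E = 157/36, F = 0, G = 289/36 at the point
E_s = -8/9, E_t = 0, F_s = 0, F_t = 0, G_s = 187/18, G_t = 0
EG - F^2 = 45373/1296;  g^inv = (1296/45373) * [[289/36, 0], [0, 157/36]]
first-kind symbols [ij,l] = (1/2)(d_i g_jl + d_j g_il - d_l g_ij): [ss,s] = E_s/2 = -4/9, [ss,t] = F_s - E_t/2 = 0, [st,s] = E_t/2 = 0, [st,t] = G_s/2 = 187/36, [tt,s] = F_t - G_s/2 = -187/36, [tt,t] = G_t/2 = 0
Gamma^s_ij = (G*[ij,s] - F*[ij,t])/(EG - F^2), Gamma^t_ij = (E*[ij,t] - F*[ij,s])/(EG - F^2)


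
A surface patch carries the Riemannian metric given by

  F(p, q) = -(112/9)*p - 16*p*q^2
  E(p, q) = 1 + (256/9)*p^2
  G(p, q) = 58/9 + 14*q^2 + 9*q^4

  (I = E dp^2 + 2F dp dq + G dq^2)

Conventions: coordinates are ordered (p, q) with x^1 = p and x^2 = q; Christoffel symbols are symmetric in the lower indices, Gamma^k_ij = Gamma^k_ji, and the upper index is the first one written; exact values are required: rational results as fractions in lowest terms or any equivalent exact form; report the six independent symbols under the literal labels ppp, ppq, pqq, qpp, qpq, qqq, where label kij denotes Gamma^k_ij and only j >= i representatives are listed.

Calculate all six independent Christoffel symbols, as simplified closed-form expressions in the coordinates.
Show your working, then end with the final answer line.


E = 1 + (256/9)*p^2; F = -(112/9)*p - 16*p*q^2; G = 58/9 + 14*q^2 + 9*q^4
Gamma^k_ij = (1/2) g^{kl} (d_i g_jl + d_j g_il - d_l g_ij), with g^inv = (1/(EG-F^2)) [[G, -F], [-F, E]]
first partials: E_p = (512/9)*p, E_q = 0, F_p = -112/9 - 16*q^2, F_q = -32*p*q, G_p = 0, G_q = 28*q + 36*q^3
D = EG - F^2 = 58/9 + 14*q^2 + (256/9)*p^2 + 9*q^4
expanded: Gamma^p_pp = (G E_p - 2F F_p + F E_q)/(2D), Gamma^p_pq = (G E_q - F G_p)/(2D), Gamma^p_qq = (2G F_q - G G_p - F G_q)/(2D), Gamma^q_pp = (2E F_p - E E_q - F E_p)/(2D), Gamma^q_pq = (E G_p - F E_q)/(2D), Gamma^q_qq = (E G_q - 2F F_q + F G_p)/(2D); substitute and cancel common factors

Answer: Gamma_ppp = 256*p/(256*p^2 + 81*q^4 + 126*q^2 + 58), Gamma_ppq = 0, Gamma_pqq = -288*p*q/(256*p^2 + 81*q^4 + 126*q^2 + 58), Gamma_qpp = (-144*q^2 - 112)/(256*p^2 + 81*q^4 + 126*q^2 + 58), Gamma_qpq = 0, Gamma_qqq = (162*q^3 + 126*q)/(256*p^2 + 81*q^4 + 126*q^2 + 58)


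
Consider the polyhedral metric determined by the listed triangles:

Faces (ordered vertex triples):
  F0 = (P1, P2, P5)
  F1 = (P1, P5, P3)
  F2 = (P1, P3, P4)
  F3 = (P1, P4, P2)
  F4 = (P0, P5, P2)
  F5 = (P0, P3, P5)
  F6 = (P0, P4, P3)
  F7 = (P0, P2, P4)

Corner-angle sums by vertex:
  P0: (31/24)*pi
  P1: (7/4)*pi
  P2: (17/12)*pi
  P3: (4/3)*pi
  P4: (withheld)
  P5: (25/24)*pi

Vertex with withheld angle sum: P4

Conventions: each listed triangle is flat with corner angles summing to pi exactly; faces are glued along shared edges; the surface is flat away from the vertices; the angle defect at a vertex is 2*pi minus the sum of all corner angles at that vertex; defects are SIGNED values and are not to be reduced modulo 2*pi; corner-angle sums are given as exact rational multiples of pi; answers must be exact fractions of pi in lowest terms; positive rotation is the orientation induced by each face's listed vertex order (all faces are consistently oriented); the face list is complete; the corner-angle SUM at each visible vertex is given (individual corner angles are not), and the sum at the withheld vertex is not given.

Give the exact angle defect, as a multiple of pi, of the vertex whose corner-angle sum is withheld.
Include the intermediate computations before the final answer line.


V = 6, E = 12, F = 8; chi = V - E + F = 2
Gauss-Bonnet: total defect = 2*pi*chi = 4*pi; visible defects sum to (19/6)*pi

Answer: defect(P4) = (5/6)*pi


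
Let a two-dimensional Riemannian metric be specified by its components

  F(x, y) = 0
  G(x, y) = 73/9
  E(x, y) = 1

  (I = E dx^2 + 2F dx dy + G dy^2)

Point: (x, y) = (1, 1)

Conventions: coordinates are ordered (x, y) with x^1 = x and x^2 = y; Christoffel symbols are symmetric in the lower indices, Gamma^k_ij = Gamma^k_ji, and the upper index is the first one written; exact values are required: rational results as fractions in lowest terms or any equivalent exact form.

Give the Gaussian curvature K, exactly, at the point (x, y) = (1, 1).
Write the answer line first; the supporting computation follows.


Answer: K = 0

E = 1, F = 0, G = 73/9, EG - F^2 = 73/9 at the point
E_x = 0, E_y = 0, F_x = 0, F_y = 0, G_x = 0, G_y = 0
E_yy = 0, F_xy = 0, G_xx = 0
Compute both Brioschi determinants and normalise by (EG - F^2)^2.
M1 = [[-E_yy/2 + F_xy - G_xx/2, E_x/2, F_x - E_y/2], [F_y - G_x/2, E, F], [G_y/2, F, G]] = [[0, 0, 0], [0, 1, 0], [0, 0, 73/9]]; det M1 = 0
M2 = [[0, E_y/2, G_x/2], [E_y/2, E, F], [G_x/2, F, G]] = [[0, 0, 0], [0, 1, 0], [0, 0, 73/9]]; det M2 = 0
det M1 - det M2 = 0; K = 0 / (73/9)^2 = 0


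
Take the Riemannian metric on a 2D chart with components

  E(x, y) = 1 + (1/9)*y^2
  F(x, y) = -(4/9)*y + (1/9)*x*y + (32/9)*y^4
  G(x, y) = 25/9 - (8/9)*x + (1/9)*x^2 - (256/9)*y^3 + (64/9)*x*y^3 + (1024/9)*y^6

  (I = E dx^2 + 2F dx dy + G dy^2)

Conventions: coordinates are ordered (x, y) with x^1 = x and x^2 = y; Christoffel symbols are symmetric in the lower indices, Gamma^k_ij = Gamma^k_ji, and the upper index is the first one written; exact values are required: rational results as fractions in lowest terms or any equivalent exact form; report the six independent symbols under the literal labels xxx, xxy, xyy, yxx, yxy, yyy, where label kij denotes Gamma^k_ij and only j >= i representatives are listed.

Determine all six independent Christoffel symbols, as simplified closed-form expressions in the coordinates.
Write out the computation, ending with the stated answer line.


E = 1 + (1/9)*y^2; F = -(4/9)*y + (1/9)*x*y + (32/9)*y^4; G = 25/9 - (8/9)*x + (1/9)*x^2 - (256/9)*y^3 + (64/9)*x*y^3 + (1024/9)*y^6
Gamma^k_ij = (1/2) g^{kl} (d_i g_jl + d_j g_il - d_l g_ij), with g^inv = (1/(EG-F^2)) [[G, -F], [-F, E]]
first partials: E_x = 0, E_y = (2/9)*y, F_x = (1/9)*y, F_y = -4/9 + (1/9)*x + (128/9)*y^3, G_x = -8/9 + (2/9)*x + (64/9)*y^3, G_y = -(256/3)*y^2 + (64/3)*x*y^2 + (2048/3)*y^5
D = EG - F^2 = 25/9 - (8/9)*x + (1/9)*y^2 + (1/9)*x^2 - (256/9)*y^3 + (64/9)*x*y^3 + (1024/9)*y^6
expanded: Gamma^x_xx = (G E_x - 2F F_x + F E_y)/(2D), Gamma^x_xy = (G E_y - F G_x)/(2D), Gamma^x_yy = (2G F_y - G G_x - F G_y)/(2D), Gamma^y_xx = (2E F_x - E E_y - F E_x)/(2D), Gamma^y_xy = (E G_x - F E_y)/(2D), Gamma^y_yy = (E G_y - 2F F_y + F G_x)/(2D); substitute and cancel common factors

Answer: Gamma_xxx = 0, Gamma_xxy = y/(x^2 + 64*x*y^3 - 8*x + 1024*y^6 - 256*y^3 + y^2 + 25), Gamma_xyy = 96*y^3/(x^2 + 64*x*y^3 - 8*x + 1024*y^6 - 256*y^3 + y^2 + 25), Gamma_yxx = 0, Gamma_yxy = (x + 32*y^3 - 4)/(x^2 + 64*x*y^3 - 8*x + 1024*y^6 - 256*y^3 + y^2 + 25), Gamma_yyy = (96*x*y^2 + 3072*y^5 - 384*y^2)/(x^2 + 64*x*y^3 - 8*x + 1024*y^6 - 256*y^3 + y^2 + 25)


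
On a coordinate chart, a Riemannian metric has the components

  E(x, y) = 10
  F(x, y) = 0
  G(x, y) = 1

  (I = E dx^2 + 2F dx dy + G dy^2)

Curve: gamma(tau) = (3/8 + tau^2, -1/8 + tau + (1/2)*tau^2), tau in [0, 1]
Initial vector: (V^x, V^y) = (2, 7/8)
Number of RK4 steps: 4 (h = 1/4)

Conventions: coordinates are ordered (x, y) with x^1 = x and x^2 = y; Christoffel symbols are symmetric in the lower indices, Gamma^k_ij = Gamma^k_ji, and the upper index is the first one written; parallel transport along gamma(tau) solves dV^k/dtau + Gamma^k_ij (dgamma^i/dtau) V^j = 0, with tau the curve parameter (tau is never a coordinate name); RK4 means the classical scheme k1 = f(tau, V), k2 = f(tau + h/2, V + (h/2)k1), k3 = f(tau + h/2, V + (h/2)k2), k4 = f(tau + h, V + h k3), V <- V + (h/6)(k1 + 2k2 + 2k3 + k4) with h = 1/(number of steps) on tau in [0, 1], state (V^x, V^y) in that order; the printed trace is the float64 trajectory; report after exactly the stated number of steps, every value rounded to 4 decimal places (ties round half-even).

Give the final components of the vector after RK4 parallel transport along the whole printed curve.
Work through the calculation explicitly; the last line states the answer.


gamma'(tau) = (2*tau, 1 + tau); f(tau, V)^k = -Gamma^k_ij(gamma(tau)) gamma'^i(tau) V^j; h = 1/4; intermediate values shown to 6 dp
curve data and Christoffel symbols at the stage parameters:
  tau = 0.000000: gamma = (0.375000, -0.125000), gamma' = (0.000000, 1.000000); Gamma_xxx = 0.000000, Gamma_xxy = 0.000000, Gamma_xyy = 0.000000, Gamma_yxx = 0.000000, Gamma_yxy = 0.000000, Gamma_yyy = 0.000000
  tau = 0.125000: gamma = (0.390625, 0.007812), gamma' = (0.250000, 1.125000); Gamma_xxx = 0.000000, Gamma_xxy = 0.000000, Gamma_xyy = 0.000000, Gamma_yxx = 0.000000, Gamma_yxy = 0.000000, Gamma_yyy = 0.000000
  tau = 0.250000: gamma = (0.437500, 0.156250), gamma' = (0.500000, 1.250000); Gamma_xxx = 0.000000, Gamma_xxy = 0.000000, Gamma_xyy = 0.000000, Gamma_yxx = 0.000000, Gamma_yxy = 0.000000, Gamma_yyy = 0.000000
  tau = 0.375000: gamma = (0.515625, 0.320312), gamma' = (0.750000, 1.375000); Gamma_xxx = 0.000000, Gamma_xxy = 0.000000, Gamma_xyy = 0.000000, Gamma_yxx = 0.000000, Gamma_yxy = 0.000000, Gamma_yyy = 0.000000
  tau = 0.500000: gamma = (0.625000, 0.500000), gamma' = (1.000000, 1.500000); Gamma_xxx = 0.000000, Gamma_xxy = 0.000000, Gamma_xyy = 0.000000, Gamma_yxx = 0.000000, Gamma_yxy = 0.000000, Gamma_yyy = 0.000000
  tau = 0.625000: gamma = (0.765625, 0.695312), gamma' = (1.250000, 1.625000); Gamma_xxx = 0.000000, Gamma_xxy = 0.000000, Gamma_xyy = 0.000000, Gamma_yxx = 0.000000, Gamma_yxy = 0.000000, Gamma_yyy = 0.000000
  tau = 0.750000: gamma = (0.937500, 0.906250), gamma' = (1.500000, 1.750000); Gamma_xxx = 0.000000, Gamma_xxy = 0.000000, Gamma_xyy = 0.000000, Gamma_yxx = 0.000000, Gamma_yxy = 0.000000, Gamma_yyy = 0.000000
  tau = 0.875000: gamma = (1.140625, 1.132812), gamma' = (1.750000, 1.875000); Gamma_xxx = 0.000000, Gamma_xxy = 0.000000, Gamma_xyy = 0.000000, Gamma_yxx = 0.000000, Gamma_yxy = 0.000000, Gamma_yyy = 0.000000
  tau = 1.000000: gamma = (1.375000, 1.375000), gamma' = (2.000000, 2.000000); Gamma_xxx = 0.000000, Gamma_xxy = 0.000000, Gamma_xyy = 0.000000, Gamma_yxx = 0.000000, Gamma_yxy = 0.000000, Gamma_yyy = 0.000000
step 0: V^x = 2.0000, V^y = 0.8750
step 1: k1 = (0.000000, 0.000000), k2 = (0.000000, 0.000000), k3 = (0.000000, 0.000000), k4 = (0.000000, 0.000000); V <- V + (h/6)(k1 + 2k2 + 2k3 + k4): V^x = 2.0000, V^y = 0.8750
step 2: k1 = (0.000000, 0.000000), k2 = (0.000000, 0.000000), k3 = (0.000000, 0.000000), k4 = (0.000000, 0.000000); V <- V + (h/6)(k1 + 2k2 + 2k3 + k4): V^x = 2.0000, V^y = 0.8750
step 3: k1 = (0.000000, 0.000000), k2 = (0.000000, 0.000000), k3 = (0.000000, 0.000000), k4 = (0.000000, 0.000000); V <- V + (h/6)(k1 + 2k2 + 2k3 + k4): V^x = 2.0000, V^y = 0.8750
step 4: k1 = (0.000000, 0.000000), k2 = (0.000000, 0.000000), k3 = (0.000000, 0.000000), k4 = (0.000000, 0.000000); V <- V + (h/6)(k1 + 2k2 + 2k3 + k4): V^x = 2.0000, V^y = 0.8750

Answer: V^x = 2.0000, V^y = 0.8750


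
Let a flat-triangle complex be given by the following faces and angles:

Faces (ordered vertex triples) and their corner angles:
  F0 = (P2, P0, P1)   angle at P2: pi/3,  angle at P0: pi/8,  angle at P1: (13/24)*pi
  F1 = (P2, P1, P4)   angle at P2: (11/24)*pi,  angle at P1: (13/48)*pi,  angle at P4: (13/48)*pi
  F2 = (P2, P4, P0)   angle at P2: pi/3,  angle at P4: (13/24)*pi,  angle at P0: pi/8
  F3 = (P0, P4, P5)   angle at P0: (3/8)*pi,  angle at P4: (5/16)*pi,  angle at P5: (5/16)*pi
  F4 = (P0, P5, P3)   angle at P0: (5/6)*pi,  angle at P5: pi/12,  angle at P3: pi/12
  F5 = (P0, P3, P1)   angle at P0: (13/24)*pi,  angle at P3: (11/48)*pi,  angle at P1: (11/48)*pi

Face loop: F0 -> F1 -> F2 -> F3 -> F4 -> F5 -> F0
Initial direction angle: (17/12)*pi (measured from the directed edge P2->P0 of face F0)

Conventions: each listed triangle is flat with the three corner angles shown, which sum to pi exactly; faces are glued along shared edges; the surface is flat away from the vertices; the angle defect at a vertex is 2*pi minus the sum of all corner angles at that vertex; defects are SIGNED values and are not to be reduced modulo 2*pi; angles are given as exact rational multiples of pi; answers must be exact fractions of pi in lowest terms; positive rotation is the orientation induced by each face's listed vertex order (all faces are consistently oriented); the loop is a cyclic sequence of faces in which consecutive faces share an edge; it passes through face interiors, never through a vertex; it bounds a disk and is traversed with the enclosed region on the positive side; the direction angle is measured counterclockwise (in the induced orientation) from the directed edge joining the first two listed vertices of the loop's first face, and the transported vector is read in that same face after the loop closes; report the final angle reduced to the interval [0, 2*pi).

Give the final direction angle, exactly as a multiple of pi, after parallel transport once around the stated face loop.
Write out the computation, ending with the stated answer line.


enclosed vertex P0: corner angles sum to 2*pi, defect = 2*pi - 2*pi = 0
enclosed vertex P2: corner angles sum to (9/8)*pi, defect = 2*pi - (9/8)*pi = (7/8)*pi
adding the enclosed defects to the starting angle (mod 2*pi, induced orientation) gives the holonomy
final angle = (17/12)*pi + (7/8)*pi = (7/24)*pi (mod 2*pi)

Answer: final direction angle = (7/24)*pi


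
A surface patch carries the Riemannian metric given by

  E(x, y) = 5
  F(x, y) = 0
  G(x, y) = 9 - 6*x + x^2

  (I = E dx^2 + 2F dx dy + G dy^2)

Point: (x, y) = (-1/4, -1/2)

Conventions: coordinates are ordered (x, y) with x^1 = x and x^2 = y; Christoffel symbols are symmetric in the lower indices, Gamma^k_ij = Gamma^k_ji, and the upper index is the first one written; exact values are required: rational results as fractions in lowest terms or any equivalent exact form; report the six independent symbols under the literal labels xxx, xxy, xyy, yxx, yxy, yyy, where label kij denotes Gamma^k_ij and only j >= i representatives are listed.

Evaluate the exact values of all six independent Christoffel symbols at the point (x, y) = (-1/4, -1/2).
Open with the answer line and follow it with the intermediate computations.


Answer: Gamma_xxx = 0, Gamma_xxy = 0, Gamma_xyy = 13/20, Gamma_yxx = 0, Gamma_yxy = -4/13, Gamma_yyy = 0

E = 5, F = 0, G = 169/16 at the point
E_x = 0, E_y = 0, F_x = 0, F_y = 0, G_x = -13/2, G_y = 0
EG - F^2 = 845/16;  g^inv = (16/845) * [[169/16, 0], [0, 5]]
first-kind symbols [ij,l] = (1/2)(d_i g_jl + d_j g_il - d_l g_ij): [xx,x] = E_x/2 = 0, [xx,y] = F_x - E_y/2 = 0, [xy,x] = E_y/2 = 0, [xy,y] = G_x/2 = -13/4, [yy,x] = F_y - G_x/2 = 13/4, [yy,y] = G_y/2 = 0
Gamma^x_ij = (G*[ij,x] - F*[ij,y])/(EG - F^2), Gamma^y_ij = (E*[ij,y] - F*[ij,x])/(EG - F^2)
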